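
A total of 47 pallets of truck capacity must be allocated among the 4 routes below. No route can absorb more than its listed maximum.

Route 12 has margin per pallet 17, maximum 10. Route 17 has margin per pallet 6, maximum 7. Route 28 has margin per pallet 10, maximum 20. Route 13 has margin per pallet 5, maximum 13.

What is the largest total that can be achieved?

Highest margin per pallet first: Route 12 17 > Route 28 10 > Route 17 6 > Route 13 5.
Route 12 takes 10 to reach its cap of 10 ; 37 left.
Route 28: +20 to 20 (cap) ; 17 left.
Give Route 17 7 to hit its cap of 7 ; 10 left.
Route 13 has room for 13 but only 10 remain, so it gets 10.
Total = 17×10 + 6×7 + 10×20 + 5×10 = 462.

462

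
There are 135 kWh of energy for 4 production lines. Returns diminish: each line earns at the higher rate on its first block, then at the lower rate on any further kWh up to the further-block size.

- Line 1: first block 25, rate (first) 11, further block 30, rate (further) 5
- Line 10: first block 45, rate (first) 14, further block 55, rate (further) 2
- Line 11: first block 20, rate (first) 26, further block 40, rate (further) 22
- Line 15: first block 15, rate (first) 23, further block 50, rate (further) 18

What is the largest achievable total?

Treat each block as its own option and order by rate: Line 11/tier1 26 > Line 15/tier1 23 > Line 11/tier2 22 > Line 15/tier2 18 > Line 10/tier1 14 > Line 1/tier1 11 > Line 1/tier2 5 > Line 10/tier2 2.
Line 11/tier1 (26): +20 → 115 left.
Fill Line 15 tier1 block (15 at 23) → 100 left.
Line 11 tier2 at 22: fill all 40 → 60 left.
Fill Line 15 tier2 block (50 at 18) → 10 left.
Line 10 tier1 at 14: only 10 left, fill 10.
Total = 26×20 + 23×15 + 22×40 + 18×50 + 14×10 = 2785.

2785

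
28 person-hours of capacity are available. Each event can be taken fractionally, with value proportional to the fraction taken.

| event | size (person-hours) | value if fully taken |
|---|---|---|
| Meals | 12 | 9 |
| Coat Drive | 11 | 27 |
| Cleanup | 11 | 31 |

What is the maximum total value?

Sort by value density: Cleanup 31/11≈2.82, Coat Drive 27/11≈2.45, Meals 9/12≈0.75.
Cleanup: take in full, 11 person-hours for value 31 — 17 left.
All 11 person-hours of Coat Drive fit (value 27) — 6 remain.
Only 6 person-hours remain; take 6/12 of Meals for value 9×6/12 = 4.5.
Total value = 62.5.

62.5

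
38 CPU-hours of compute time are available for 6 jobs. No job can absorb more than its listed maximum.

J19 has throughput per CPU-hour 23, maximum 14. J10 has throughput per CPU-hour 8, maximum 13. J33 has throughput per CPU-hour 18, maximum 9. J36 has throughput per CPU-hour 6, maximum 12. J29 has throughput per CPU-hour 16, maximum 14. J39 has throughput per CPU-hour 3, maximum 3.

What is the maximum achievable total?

716

Rank by throughput per CPU-hour: J19 23 > J33 18 > J29 16 > J10 8 > J36 6 > J39 3.
J19 takes 14 to reach its cap of 14 — 24 left.
J33 takes 9 to reach its cap of 9 — 15 left.
Give J29 14 to hit its cap of 14 — 1 left.
Only 1 left; J10 takes them to reach 1.
Total = 23×14 + 8×1 + 18×9 + 16×14 = 716.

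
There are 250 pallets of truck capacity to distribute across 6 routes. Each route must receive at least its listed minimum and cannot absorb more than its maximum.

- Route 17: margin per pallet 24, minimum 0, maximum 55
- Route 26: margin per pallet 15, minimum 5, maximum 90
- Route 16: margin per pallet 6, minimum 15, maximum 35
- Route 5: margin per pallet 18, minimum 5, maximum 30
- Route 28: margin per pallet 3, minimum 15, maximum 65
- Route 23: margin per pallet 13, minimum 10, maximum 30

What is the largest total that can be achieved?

3825

Meeting every minimum uses 0+5+15+5+15+10 = 50 pallets, leaving 200.
Order the routes by margin per pallet: Route 17 24 > Route 5 18 > Route 26 15 > Route 23 13 > Route 16 6 > Route 28 3.
Route 17 takes 55 more to reach its cap of 55 — 145 left.
Route 5: +25 to 30 (cap) — 120 left.
Route 26 takes 85 more to reach its cap of 90 — 35 left.
Give Route 23 20 more to hit its cap of 30 — 15 left.
Only 15 left; Route 16 takes them to reach 30.
Total = 24×55 + 15×90 + 6×30 + 18×30 + 3×15 + 13×30 = 3825.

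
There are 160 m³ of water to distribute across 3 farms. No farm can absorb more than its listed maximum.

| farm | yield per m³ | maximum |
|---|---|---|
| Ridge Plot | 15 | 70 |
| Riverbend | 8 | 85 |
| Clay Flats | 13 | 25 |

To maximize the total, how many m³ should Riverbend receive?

65

Rank by yield per m³: Ridge Plot 15 > Clay Flats 13 > Riverbend 8.
Ridge Plot takes 70 to reach its cap of 70 → 90 left.
Give Clay Flats 25 to hit its cap of 25 → 65 left.
Riverbend has room for 85 but only 65 remain, so it gets 65.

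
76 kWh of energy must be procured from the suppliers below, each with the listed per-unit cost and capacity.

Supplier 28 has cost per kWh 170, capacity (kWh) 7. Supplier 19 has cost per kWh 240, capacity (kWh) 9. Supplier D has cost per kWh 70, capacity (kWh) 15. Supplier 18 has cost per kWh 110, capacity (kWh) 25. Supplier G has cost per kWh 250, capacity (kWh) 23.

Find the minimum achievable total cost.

12150

Use suppliers in increasing cost order.
Supplier D (70): use full 15 → 61 kWh to go.
Take 25 from Supplier 18 at 110 → need 36 more.
Supplier 28 at 170: take all 7 kWh → 29 still needed.
Take 9 from Supplier 19 at 240 → need 20 more.
Supplier G at 250: take 20 of its 23 → requirement met.
Cost = 15×70 + 25×110 + 7×170 + 9×240 + 20×250 = 12150.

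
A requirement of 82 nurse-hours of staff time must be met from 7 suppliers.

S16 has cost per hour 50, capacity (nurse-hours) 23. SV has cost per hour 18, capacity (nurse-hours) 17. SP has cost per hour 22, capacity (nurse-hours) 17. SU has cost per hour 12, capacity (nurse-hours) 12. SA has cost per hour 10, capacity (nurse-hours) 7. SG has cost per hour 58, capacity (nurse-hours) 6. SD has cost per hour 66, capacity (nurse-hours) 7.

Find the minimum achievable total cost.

Use suppliers in increasing cost order.
SA (10): use full 7 ; 75 nurse-hours to go.
SU (12): use full 12 ; 63 nurse-hours to go.
SV (18): use full 17 ; 46 nurse-hours to go.
SP (22): use full 17 ; 29 nurse-hours to go.
S16 (50): use full 23 ; 6 nurse-hours to go.
SG (58): use full 6 ; 0 nurse-hours to go.
SD: unused.
Cost = 7×10 + 12×12 + 17×18 + 17×22 + 23×50 + 6×58 = 2392.

2392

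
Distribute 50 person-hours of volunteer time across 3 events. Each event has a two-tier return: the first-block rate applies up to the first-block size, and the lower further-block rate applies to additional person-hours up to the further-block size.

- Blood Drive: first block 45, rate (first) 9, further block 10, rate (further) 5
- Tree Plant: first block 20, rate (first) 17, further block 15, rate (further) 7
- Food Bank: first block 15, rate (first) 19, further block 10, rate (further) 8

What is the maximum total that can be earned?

760

Treat each block as its own option and order by rate: Food Bank/first 19 > Tree Plant/first 17 > Blood Drive/first 9 > Food Bank/second 8 > Tree Plant/second 7 > Blood Drive/second 5.
Food Bank first at 19: fill all 15 — 35 left.
Tree Plant/first (17): +20 — 15 left.
15 remain; put them into Blood Drive first at 9.
Total = 19×15 + 17×20 + 9×15 = 760.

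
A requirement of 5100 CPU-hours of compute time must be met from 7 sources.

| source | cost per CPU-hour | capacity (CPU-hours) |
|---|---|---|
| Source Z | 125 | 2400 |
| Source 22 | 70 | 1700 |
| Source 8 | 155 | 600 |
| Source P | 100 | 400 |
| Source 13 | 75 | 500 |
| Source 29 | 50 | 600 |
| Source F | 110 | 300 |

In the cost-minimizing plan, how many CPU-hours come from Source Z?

Use sources in increasing cost order.
Source 29 (50): use full 600 ; 4500 CPU-hours to go.
Take 1700 from Source 22 at 70 ; need 2800 more.
Source 13 (75): use full 500 ; 2300 CPU-hours to go.
Source P (100): use full 400 ; 1900 CPU-hours to go.
Source F (110): use full 300 ; 1600 CPU-hours to go.
Take 1600 from Source Z at 125 to finish.
Source 8: unused.

1600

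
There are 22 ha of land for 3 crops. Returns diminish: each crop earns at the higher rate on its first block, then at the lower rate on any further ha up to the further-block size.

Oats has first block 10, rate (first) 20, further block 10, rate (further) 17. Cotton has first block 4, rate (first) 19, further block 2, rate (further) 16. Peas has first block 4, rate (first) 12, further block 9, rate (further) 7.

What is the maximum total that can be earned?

412

Order all 6 blocks by rate: Oats/tier1 20 > Cotton/tier1 19 > Oats/tier2 17 > Cotton/tier2 16 > Peas/tier1 12 > Peas/tier2 7.
Oats/tier1 (20): +10 → 12 left.
Cotton tier1 at 19: fill all 4 → 8 left.
8 remain; put them into Oats tier2 at 17.
Total = 20×10 + 19×4 + 17×8 = 412.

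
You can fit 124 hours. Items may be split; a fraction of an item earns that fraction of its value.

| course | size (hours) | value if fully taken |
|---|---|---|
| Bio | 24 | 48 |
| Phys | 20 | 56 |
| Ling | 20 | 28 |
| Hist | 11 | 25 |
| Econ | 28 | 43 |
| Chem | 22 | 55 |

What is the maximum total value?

253.6

Rank by value-to-size ratio: Phys 56/20≈2.8, Chem 55/22≈2.5, Hist 25/11≈2.27, Bio 48/24≈2, Econ 43/28≈1.54, Ling 28/20≈1.4.
Take all of Phys (20 hours, value 56) ; 104 hours left.
Take all of Chem (22 hours, value 55) ; 82 hours left.
Take all of Hist (11 hours, value 25) ; 71 hours left.
Take all of Bio (24 hours, value 48) ; 47 hours left.
All 28 hours of Econ fit (value 43) ; 19 remain.
19 hours left: a 19/20 share of Ling gives 28×19/20 = 26.6.
Total value = 253.6.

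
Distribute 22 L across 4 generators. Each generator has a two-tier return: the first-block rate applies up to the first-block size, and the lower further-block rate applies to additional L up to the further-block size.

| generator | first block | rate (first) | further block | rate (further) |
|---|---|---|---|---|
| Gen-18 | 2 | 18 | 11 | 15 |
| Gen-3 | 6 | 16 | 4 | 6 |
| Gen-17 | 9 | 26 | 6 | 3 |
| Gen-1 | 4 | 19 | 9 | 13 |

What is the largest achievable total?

Order all 8 blocks by rate: Gen-17/first 26 > Gen-1/first 19 > Gen-18/first 18 > Gen-3/first 16 > Gen-18/second 15 > Gen-1/second 13 > Gen-3/second 6 > Gen-17/second 3.
Gen-17/first (26): +9 — 13 left.
Fill Gen-1 first block (4 at 19) — 9 left.
Gen-18/first (18): +2 — 7 left.
Gen-3/first (16): +6 — 1 left.
Gen-18 second at 15: only 1 left, fill 1.
Total = 26×9 + 19×4 + 18×2 + 16×6 + 15×1 = 457.

457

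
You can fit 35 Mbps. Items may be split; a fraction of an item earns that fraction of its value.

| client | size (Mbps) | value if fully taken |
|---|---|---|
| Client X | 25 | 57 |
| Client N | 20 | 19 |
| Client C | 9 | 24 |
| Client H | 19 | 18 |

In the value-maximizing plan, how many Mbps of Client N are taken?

Sort by value density: Client C 24/9≈2.67, Client X 57/25≈2.28, Client N 19/20≈0.95, Client H 18/19≈0.947.
Client C: take in full, 9 Mbps for value 24 ; 26 left.
Take all of Client X (25 Mbps, value 57) ; 1 Mbps left.
Only 1 Mbps remain; take 1/20 of Client N for value 19×1/20 = 0.95.

1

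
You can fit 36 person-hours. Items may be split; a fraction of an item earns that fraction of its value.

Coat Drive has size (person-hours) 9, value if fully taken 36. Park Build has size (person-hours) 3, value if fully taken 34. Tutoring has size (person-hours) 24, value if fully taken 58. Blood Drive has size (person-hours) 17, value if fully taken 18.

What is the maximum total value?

Best value per unit of size first: Park Build 34/3≈11.3, Coat Drive 36/9≈4, Tutoring 58/24≈2.42, Blood Drive 18/17≈1.06.
Take all of Park Build (3 person-hours, value 34) → 33 person-hours left.
Take all of Coat Drive (9 person-hours, value 36) → 24 person-hours left.
Tutoring: take in full, 24 person-hours for value 58 → 0 left.
Total value = 128.

128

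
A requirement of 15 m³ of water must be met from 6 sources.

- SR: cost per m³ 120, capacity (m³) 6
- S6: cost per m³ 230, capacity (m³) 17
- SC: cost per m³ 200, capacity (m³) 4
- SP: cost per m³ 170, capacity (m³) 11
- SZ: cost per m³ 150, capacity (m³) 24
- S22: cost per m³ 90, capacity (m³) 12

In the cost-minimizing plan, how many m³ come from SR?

Fill from the cheapest source first.
Take 12 from S22 at 90 → need 3 more.
SR (120): take the remaining 3 → done.
SZ, SP, SC, S6: unused.

3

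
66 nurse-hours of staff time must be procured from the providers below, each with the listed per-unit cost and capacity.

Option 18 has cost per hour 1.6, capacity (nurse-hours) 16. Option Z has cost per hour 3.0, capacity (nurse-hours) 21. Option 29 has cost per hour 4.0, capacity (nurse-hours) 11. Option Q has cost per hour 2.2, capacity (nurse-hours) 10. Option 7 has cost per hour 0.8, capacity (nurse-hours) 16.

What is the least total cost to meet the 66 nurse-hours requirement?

135.4

Cheapest first:
Option 7 at 0.8: take all 16 nurse-hours ; 50 still needed.
Option 18 (1.6): use full 16 ; 34 nurse-hours to go.
Option Q (2.2): use full 10 ; 24 nurse-hours to go.
Option Z (3.0): use full 21 ; 3 nurse-hours to go.
Option 29 at 4.0: take 3 of its 11 ; requirement met.
Cost = 16×0.8 + 16×1.6 + 10×2.2 + 21×3.0 + 3×4.0 = 135.4.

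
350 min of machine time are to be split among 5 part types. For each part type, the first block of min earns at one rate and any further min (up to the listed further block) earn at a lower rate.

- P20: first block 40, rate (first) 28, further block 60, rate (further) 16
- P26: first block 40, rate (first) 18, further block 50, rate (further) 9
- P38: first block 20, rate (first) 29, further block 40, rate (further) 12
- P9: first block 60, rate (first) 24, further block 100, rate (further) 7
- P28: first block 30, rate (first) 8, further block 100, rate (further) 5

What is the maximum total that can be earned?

Rank every tier by rate: P38/T1 29 > P20/T1 28 > P9/T1 24 > P26/T1 18 > P20/T2 16 > P38/T2 12 > P26/T2 9 > P28/T1 8 > P9/T2 7 > P28/T2 5.
P38/T1 (29): +20 → 330 left.
Fill P20 T1 block (40 at 28) → 290 left.
P9/T1 (24): +60 → 230 left.
P26 T1 at 18: fill all 40 → 190 left.
P20/T2 (16): +60 → 130 left.
Fill P38 T2 block (40 at 12) → 90 left.
Fill P26 T2 block (50 at 9) → 40 left.
P28 T1 at 8: fill all 30 → 10 left.
10 remain; put them into P9 T2 at 7.
Total = 29×20 + 28×40 + 24×60 + 18×40 + 16×60 + 12×40 + 9×50 + 8×30 + 7×10 = 6060.

6060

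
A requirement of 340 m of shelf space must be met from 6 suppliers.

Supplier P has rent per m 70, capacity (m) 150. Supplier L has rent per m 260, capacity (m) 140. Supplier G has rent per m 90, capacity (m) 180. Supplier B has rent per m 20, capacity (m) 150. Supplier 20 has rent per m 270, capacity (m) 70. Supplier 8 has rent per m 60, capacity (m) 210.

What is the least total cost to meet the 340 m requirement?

14400

Use suppliers in increasing cost order.
Supplier B (20): use full 150 ; 190 m to go.
Supplier 8 at 60: take 190 of its 210 ; requirement met.
Supplier P, Supplier G, Supplier L, Supplier 20: unused.
Cost = 150×20 + 190×60 = 14400.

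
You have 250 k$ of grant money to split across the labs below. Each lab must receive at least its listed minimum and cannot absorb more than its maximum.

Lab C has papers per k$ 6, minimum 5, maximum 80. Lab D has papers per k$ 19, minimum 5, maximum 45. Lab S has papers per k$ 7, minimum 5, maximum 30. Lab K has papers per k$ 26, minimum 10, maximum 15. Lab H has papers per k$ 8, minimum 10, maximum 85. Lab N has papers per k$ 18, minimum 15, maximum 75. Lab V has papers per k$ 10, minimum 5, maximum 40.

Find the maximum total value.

3580

Meeting every minimum uses 5+5+5+10+10+15+5 = 55 k$, leaving 195.
Rank by papers per k$: Lab K 26 > Lab D 19 > Lab N 18 > Lab V 10 > Lab H 8 > Lab S 7 > Lab C 6.
Give Lab K 5 more to hit its cap of 15 → 190 left.
Give Lab D 40 more to hit its cap of 45 → 150 left.
Lab N: +60 to 75 (cap) → 90 left.
Give Lab V 35 more to hit its cap of 40 → 55 left.
Lab H has room for 75 more but only 55 remain, so it gets 65.
Total = 6×5 + 19×45 + 7×5 + 26×15 + 8×65 + 18×75 + 10×40 = 3580.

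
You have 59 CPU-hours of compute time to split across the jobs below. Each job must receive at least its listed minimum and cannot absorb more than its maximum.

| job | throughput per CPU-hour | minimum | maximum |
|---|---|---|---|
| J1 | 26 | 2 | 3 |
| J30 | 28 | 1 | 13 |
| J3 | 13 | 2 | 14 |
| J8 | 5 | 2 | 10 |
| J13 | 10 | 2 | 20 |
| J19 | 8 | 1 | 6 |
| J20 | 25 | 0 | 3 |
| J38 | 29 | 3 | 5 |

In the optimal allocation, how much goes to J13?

18

Meeting every minimum uses 2+1+2+2+2+1+0+3 = 13 CPU-hours, leaving 46.
Order the jobs by throughput per CPU-hour: J38 29 > J30 28 > J1 26 > J20 25 > J3 13 > J13 10 > J19 8 > J8 5.
J38 takes 2 more to reach its cap of 5 → 44 left.
Give J30 12 more to hit its cap of 13 → 32 left.
J1: +1 to 3 (cap) → 31 left.
Give J20 3 more to hit its cap of 3 → 28 left.
J3: +12 to 14 (cap) → 16 left.
J13: +16 (room for 18) → 18. Pool exhausted.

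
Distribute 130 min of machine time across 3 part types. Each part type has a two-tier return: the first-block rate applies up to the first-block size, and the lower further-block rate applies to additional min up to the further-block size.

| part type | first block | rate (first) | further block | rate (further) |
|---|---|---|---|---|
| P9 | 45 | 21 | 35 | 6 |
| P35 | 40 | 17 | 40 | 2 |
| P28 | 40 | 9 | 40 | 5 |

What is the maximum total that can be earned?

Rank every tier by rate: P9/first 21 > P35/first 17 > P28/first 9 > P9/second 6 > P28/second 5 > P35/second 2.
P9/first (21): +45 ; 85 left.
P35 first at 17: fill all 40 ; 45 left.
Fill P28 first block (40 at 9) ; 5 left.
5 remain; put them into P9 second at 6.
Total = 21×45 + 17×40 + 9×40 + 6×5 = 2015.

2015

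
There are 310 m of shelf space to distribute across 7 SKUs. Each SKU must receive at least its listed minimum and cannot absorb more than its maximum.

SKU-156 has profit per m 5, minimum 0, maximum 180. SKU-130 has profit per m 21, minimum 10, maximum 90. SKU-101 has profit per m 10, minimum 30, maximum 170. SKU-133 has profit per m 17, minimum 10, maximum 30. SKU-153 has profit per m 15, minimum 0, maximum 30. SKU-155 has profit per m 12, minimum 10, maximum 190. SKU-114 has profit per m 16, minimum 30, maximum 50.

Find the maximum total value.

Meeting every minimum uses 0+10+30+10+0+10+30 = 90 m, leaving 220.
Order the SKUs by profit per m: SKU-130 21 > SKU-133 17 > SKU-114 16 > SKU-153 15 > SKU-155 12 > SKU-101 10 > SKU-156 5.
SKU-130 takes 80 more to reach its cap of 90 — 140 left.
Give SKU-133 20 more to hit its cap of 30 — 120 left.
SKU-114: +20 to 50 (cap) — 100 left.
Give SKU-153 30 more to hit its cap of 30 — 70 left.
SKU-155: +70 (room for 180) → 80. Pool exhausted.
Total = 21×90 + 10×30 + 17×30 + 15×30 + 12×80 + 16×50 = 4910.

4910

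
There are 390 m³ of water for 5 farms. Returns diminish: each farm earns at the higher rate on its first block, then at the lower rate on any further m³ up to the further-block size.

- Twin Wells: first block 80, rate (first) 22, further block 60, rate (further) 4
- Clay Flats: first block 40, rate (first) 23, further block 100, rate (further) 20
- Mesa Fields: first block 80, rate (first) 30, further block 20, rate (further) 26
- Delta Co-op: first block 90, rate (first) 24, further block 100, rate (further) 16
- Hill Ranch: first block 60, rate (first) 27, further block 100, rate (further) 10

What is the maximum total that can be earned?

Treat each block as its own option and order by rate: Mesa Fields/tier1 30 > Hill Ranch/tier1 27 > Mesa Fields/tier2 26 > Delta Co-op/tier1 24 > Clay Flats/tier1 23 > Twin Wells/tier1 22 > Clay Flats/tier2 20 > Delta Co-op/tier2 16 > Hill Ranch/tier2 10 > Twin Wells/tier2 4.
Mesa Fields tier1 at 30: fill all 80 — 310 left.
Hill Ranch/tier1 (27): +60 — 250 left.
Fill Mesa Fields tier2 block (20 at 26) — 230 left.
Delta Co-op tier1 at 24: fill all 90 — 140 left.
Clay Flats/tier1 (23): +40 — 100 left.
Fill Twin Wells tier1 block (80 at 22) — 20 left.
20 remain; put them into Clay Flats tier2 at 20.
Total = 30×80 + 27×60 + 26×20 + 24×90 + 23×40 + 22×80 + 20×20 = 9780.

9780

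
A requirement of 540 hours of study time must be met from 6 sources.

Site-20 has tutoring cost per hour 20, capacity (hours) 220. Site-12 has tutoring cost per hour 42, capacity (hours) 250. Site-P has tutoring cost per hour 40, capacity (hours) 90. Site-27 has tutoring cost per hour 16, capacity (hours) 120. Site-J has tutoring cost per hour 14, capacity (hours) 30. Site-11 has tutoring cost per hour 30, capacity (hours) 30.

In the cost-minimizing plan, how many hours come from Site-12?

50

Fill from the cheapest source first.
Site-J at 14: take all 30 hours — 510 still needed.
Site-27 (16): use full 120 — 390 hours to go.
Take 220 from Site-20 at 20 — need 170 more.
Take 30 from Site-11 at 30 — need 140 more.
Site-P (40): use full 90 — 50 hours to go.
Site-12 (42): take the remaining 50 — done.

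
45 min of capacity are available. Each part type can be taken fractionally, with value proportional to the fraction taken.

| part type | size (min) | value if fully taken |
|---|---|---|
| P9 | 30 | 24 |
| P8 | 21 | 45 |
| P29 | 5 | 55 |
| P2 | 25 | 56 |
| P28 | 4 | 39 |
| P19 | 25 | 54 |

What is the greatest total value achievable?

173.76

Best value per unit of size first: P29 55/5≈11, P28 39/4≈9.75, P2 56/25≈2.24, P19 54/25≈2.16, P8 45/21≈2.14, P9 24/30≈0.8.
Take all of P29 (5 min, value 55) ; 40 min left.
P28: take in full, 4 min for value 39 ; 36 left.
P2: take in full, 25 min for value 56 ; 11 left.
Only 11 min remain; take 11/25 of P19 for value 54×11/25 = 23.76.
Total value = 173.76.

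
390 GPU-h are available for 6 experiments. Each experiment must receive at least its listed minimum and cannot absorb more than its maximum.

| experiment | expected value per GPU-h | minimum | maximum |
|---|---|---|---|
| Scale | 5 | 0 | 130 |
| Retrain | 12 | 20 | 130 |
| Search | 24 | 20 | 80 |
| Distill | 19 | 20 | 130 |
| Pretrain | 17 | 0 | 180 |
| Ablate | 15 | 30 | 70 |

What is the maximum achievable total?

Meeting every minimum uses 0+20+20+20+0+30 = 90 GPU-h, leaving 300.
Order the experiments by expected value per GPU-h: Search 24 > Distill 19 > Pretrain 17 > Ablate 15 > Retrain 12 > Scale 5.
Search: +60 to 80 (cap) → 240 left.
Distill: +110 to 130 (cap) → 130 left.
Only 130 left; Pretrain takes them to reach 130.
Total = 12×20 + 24×80 + 19×130 + 17×130 + 15×30 = 7290.

7290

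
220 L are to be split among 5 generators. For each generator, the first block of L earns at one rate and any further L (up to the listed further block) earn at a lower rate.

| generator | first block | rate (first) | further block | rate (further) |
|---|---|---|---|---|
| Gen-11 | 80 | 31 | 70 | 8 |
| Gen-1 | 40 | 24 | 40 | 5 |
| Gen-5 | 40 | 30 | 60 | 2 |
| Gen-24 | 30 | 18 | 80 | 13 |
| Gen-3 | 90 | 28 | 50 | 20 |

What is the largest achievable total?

6440

Rank every tier by rate: Gen-11/T1 31 > Gen-5/T1 30 > Gen-3/T1 28 > Gen-1/T1 24 > Gen-3/T2 20 > Gen-24/T1 18 > Gen-24/T2 13 > Gen-11/T2 8 > Gen-1/T2 5 > Gen-5/T2 2.
Fill Gen-11 T1 block (80 at 31) ; 140 left.
Gen-5/T1 (30): +40 ; 100 left.
Gen-3 T1 at 28: fill all 90 ; 10 left.
10 remain; put them into Gen-1 T1 at 24.
Total = 31×80 + 30×40 + 28×90 + 24×10 = 6440.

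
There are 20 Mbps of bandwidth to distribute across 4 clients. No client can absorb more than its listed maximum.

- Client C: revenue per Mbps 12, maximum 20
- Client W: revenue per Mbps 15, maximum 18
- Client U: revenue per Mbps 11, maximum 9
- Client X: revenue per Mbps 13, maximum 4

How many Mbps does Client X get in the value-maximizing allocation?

2

Highest revenue per Mbps first: Client W 15 > Client X 13 > Client C 12 > Client U 11.
Give Client W 18 to hit its cap of 18 ; 2 left.
Client X: +2 (room for 4) → 2. Pool exhausted.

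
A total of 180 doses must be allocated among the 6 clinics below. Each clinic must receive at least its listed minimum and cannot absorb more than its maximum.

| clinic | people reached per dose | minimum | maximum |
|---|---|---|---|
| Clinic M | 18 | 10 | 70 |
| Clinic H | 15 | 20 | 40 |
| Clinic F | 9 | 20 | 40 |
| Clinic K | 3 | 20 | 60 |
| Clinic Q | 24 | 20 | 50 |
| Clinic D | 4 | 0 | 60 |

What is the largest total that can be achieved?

Meeting every minimum uses 10+20+20+20+20+0 = 90 doses, leaving 90.
Rank by people reached per dose: Clinic Q 24 > Clinic M 18 > Clinic H 15 > Clinic F 9 > Clinic D 4 > Clinic K 3.
Clinic Q: +30 to 50 (cap) → 60 left.
Clinic M takes 60 more to reach its cap of 70 → 0 left.
Total = 18×70 + 15×20 + 9×20 + 3×20 + 24×50 = 3000.

3000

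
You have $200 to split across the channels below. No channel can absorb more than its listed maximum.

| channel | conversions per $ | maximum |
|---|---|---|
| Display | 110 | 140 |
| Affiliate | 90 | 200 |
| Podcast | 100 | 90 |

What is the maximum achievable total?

Rank by conversions per $: Display 110 > Podcast 100 > Affiliate 90.
Give Display 140 to hit its cap of 140 → 60 left.
Only 60 left; Podcast takes them to reach 60.
Total = 110×140 + 100×60 = 21400.

21400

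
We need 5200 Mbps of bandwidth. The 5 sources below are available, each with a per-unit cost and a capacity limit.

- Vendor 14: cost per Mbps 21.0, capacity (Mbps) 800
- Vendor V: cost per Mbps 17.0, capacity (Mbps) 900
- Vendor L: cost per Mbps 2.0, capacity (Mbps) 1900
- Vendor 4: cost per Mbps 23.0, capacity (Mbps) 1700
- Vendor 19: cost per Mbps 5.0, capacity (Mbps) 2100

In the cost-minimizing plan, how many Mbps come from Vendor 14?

300

Use sources in increasing cost order.
Take 1900 from Vendor L at 2.0 ; need 3300 more.
Take 2100 from Vendor 19 at 5.0 ; need 1200 more.
Take 900 from Vendor V at 17.0 ; need 300 more.
Vendor 14 at 21.0: take 300 of its 800 ; requirement met.
Vendor 4: unused.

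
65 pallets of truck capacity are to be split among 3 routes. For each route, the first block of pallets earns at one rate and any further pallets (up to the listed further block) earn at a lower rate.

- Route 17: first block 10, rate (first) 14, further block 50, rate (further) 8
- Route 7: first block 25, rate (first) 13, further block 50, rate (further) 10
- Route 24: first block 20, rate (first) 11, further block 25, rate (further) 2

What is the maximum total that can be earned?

Rank every tier by rate: Route 17/T1 14 > Route 7/T1 13 > Route 24/T1 11 > Route 7/T2 10 > Route 17/T2 8 > Route 24/T2 2.
Route 17 T1 at 14: fill all 10 ; 55 left.
Route 7 T1 at 13: fill all 25 ; 30 left.
Route 24/T1 (11): +20 ; 10 left.
Route 7 T2 at 10: only 10 left, fill 10.
Total = 14×10 + 13×25 + 11×20 + 10×10 = 785.

785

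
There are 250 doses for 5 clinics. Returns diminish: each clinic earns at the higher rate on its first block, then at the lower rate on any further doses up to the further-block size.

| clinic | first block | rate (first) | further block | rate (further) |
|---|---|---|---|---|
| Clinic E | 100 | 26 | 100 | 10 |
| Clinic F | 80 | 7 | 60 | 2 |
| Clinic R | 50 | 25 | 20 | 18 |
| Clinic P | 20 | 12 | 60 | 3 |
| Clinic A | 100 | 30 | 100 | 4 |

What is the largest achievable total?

Order all 10 blocks by rate: Clinic A/T1 30 > Clinic E/T1 26 > Clinic R/T1 25 > Clinic R/T2 18 > Clinic P/T1 12 > Clinic E/T2 10 > Clinic F/T1 7 > Clinic A/T2 4 > Clinic P/T2 3 > Clinic F/T2 2.
Fill Clinic A T1 block (100 at 30) ; 150 left.
Clinic E/T1 (26): +100 ; 50 left.
Clinic R T1 at 25: fill all 50 ; 0 left.
Total = 30×100 + 26×100 + 25×50 = 6850.

6850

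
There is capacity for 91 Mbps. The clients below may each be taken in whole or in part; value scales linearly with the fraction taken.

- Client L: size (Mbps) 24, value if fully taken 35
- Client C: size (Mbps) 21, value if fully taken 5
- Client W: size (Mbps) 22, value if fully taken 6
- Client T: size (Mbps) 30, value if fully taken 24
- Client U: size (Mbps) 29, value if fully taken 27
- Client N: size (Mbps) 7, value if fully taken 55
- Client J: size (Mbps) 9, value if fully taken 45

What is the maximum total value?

Best value per unit of size first: Client N 55/7≈7.86, Client J 45/9≈5, Client L 35/24≈1.46, Client U 27/29≈0.931, Client T 24/30≈0.8, Client W 6/22≈0.273, Client C 5/21≈0.238.
Client N: take in full, 7 Mbps for value 55 — 84 left.
All 9 Mbps of Client J fit (value 45) — 75 remain.
Client L: take in full, 24 Mbps for value 35 — 51 left.
Client U: take in full, 29 Mbps for value 27 — 22 left.
Only 22 Mbps remain; take 22/30 of Client T for value 24×22/30 = 17.6.
Total value = 179.6.

179.6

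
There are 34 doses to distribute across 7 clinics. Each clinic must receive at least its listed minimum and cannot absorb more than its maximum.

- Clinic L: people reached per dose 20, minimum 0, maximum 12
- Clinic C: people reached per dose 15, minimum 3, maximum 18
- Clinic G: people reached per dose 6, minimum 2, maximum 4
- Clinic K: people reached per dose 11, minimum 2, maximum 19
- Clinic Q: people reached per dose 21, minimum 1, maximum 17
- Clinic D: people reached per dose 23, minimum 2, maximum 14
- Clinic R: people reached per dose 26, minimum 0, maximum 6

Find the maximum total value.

Meeting every minimum uses 0+3+2+2+1+2+0 = 10 doses, leaving 24.
Rank by people reached per dose: Clinic R 26 > Clinic D 23 > Clinic Q 21 > Clinic L 20 > Clinic C 15 > Clinic K 11 > Clinic G 6.
Clinic R takes 6 more to reach its cap of 6 ; 18 left.
Give Clinic D 12 more to hit its cap of 14 ; 6 left.
Only 6 left; Clinic Q takes them to reach 7.
Total = 15×3 + 6×2 + 11×2 + 21×7 + 23×14 + 26×6 = 704.

704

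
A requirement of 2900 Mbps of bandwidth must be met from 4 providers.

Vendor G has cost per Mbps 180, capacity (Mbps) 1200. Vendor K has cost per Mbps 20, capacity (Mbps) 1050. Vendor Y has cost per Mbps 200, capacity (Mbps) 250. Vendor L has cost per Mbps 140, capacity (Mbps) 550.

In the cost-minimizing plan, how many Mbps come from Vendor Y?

Use providers in increasing cost order.
Vendor K at 20: take all 1050 Mbps — 1850 still needed.
Take 550 from Vendor L at 140 — need 1300 more.
Vendor G (180): use full 1200 — 100 Mbps to go.
Vendor Y at 200: take 100 of its 250 — requirement met.

100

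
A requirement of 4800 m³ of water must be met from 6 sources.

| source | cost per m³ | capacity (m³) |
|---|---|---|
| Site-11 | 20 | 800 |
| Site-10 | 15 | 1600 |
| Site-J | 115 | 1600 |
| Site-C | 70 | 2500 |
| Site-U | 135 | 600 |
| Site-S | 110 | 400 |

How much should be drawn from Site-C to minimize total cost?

Use sources in increasing cost order.
Take 1600 from Site-10 at 15 ; need 3200 more.
Site-11 (20): use full 800 ; 2400 m³ to go.
Take 2400 from Site-C at 70 to finish.
Site-S, Site-J, Site-U: unused.

2400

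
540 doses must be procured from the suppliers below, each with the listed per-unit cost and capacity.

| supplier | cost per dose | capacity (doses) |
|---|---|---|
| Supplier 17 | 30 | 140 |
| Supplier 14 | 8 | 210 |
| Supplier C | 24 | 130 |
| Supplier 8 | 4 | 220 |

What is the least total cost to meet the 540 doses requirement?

5200

Fill from the cheapest supplier first.
Take 220 from Supplier 8 at 4 ; need 320 more.
Supplier 14 at 8: take all 210 doses ; 110 still needed.
Take 110 from Supplier C at 24 to finish.
Supplier 17: unused.
Cost = 220×4 + 210×8 + 110×24 = 5200.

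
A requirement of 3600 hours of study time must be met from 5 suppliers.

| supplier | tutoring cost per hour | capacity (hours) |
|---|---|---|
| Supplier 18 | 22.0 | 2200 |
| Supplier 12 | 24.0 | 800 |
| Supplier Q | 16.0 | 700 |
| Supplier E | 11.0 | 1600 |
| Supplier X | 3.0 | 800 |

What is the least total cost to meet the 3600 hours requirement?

42200

Use suppliers in increasing cost order.
Supplier X at 3.0: take all 800 hours — 2800 still needed.
Supplier E at 11.0: take all 1600 hours — 1200 still needed.
Supplier Q at 16.0: take all 700 hours — 500 still needed.
Supplier 18 (22.0): take the remaining 500 — done.
Supplier 12: unused.
Cost = 800×3.0 + 1600×11.0 + 700×16.0 + 500×22.0 = 42200.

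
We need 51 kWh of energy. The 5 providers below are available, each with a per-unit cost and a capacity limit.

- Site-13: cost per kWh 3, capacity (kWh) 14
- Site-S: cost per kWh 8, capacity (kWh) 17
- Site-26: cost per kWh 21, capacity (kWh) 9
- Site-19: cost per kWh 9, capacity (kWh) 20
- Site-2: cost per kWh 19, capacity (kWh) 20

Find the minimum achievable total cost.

358

Cheapest first:
Take 14 from Site-13 at 3 → need 37 more.
Take 17 from Site-S at 8 → need 20 more.
Take 20 from Site-19 at 9 → need 0 more.
Site-2, Site-26: unused.
Cost = 14×3 + 17×8 + 20×9 = 358.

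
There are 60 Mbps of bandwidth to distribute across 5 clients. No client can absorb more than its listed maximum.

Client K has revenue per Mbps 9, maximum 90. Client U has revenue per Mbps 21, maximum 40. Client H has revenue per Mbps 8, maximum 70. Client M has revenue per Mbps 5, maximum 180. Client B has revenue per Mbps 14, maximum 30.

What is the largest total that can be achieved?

Rank by revenue per Mbps: Client U 21 > Client B 14 > Client K 9 > Client H 8 > Client M 5.
Client U: +40 to 40 (cap) — 20 left.
Client B has room for 30 but only 20 remain, so it gets 20.
Total = 21×40 + 14×20 = 1120.

1120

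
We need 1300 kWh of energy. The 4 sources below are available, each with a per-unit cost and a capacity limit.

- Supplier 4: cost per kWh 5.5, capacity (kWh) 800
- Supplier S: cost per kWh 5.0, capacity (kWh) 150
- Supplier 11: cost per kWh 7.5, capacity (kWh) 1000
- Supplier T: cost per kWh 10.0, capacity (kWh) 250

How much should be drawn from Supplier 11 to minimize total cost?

Cheapest first:
Take 150 from Supplier S at 5.0 ; need 1150 more.
Supplier 4 at 5.5: take all 800 kWh ; 350 still needed.
Take 350 from Supplier 11 at 7.5 to finish.
Supplier T: unused.

350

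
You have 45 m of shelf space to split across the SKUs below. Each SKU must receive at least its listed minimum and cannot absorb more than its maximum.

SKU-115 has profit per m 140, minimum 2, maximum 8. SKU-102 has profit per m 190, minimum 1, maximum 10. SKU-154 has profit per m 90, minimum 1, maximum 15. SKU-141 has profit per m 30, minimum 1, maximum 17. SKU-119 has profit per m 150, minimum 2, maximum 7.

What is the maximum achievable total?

5570

Meeting every minimum uses 2+1+1+1+2 = 7 m, leaving 38.
Highest profit per m first: SKU-102 190 > SKU-119 150 > SKU-115 140 > SKU-154 90 > SKU-141 30.
Give SKU-102 9 more to hit its cap of 10 — 29 left.
SKU-119: +5 to 7 (cap) — 24 left.
Give SKU-115 6 more to hit its cap of 8 — 18 left.
SKU-154 takes 14 more to reach its cap of 15 — 4 left.
Only 4 left; SKU-141 takes them to reach 5.
Total = 140×8 + 190×10 + 90×15 + 30×5 + 150×7 = 5570.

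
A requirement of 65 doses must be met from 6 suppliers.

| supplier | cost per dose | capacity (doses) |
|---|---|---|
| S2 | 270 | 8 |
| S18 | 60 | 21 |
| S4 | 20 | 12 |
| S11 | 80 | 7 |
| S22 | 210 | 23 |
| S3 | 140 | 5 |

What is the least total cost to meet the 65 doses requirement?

6960

Cheapest first:
S4 at 20: take all 12 doses ; 53 still needed.
S18 at 60: take all 21 doses ; 32 still needed.
Take 7 from S11 at 80 ; need 25 more.
Take 5 from S3 at 140 ; need 20 more.
S22 at 210: take 20 of its 23 ; requirement met.
S2: unused.
Cost = 12×20 + 21×60 + 7×80 + 5×140 + 20×210 = 6960.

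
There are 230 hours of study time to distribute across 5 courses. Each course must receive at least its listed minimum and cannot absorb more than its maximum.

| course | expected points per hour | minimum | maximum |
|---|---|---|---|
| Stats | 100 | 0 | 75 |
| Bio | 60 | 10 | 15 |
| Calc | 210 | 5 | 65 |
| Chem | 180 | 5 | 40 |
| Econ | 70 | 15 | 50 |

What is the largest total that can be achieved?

31750

Meeting every minimum uses 0+10+5+5+15 = 35 hours, leaving 195.
Rank by expected points per hour: Calc 210 > Chem 180 > Stats 100 > Econ 70 > Bio 60.
Calc takes 60 more to reach its cap of 65 → 135 left.
Chem: +35 to 40 (cap) → 100 left.
Stats: +75 to 75 (cap) → 25 left.
Econ has room for 35 more but only 25 remain, so it gets 40.
Total = 100×75 + 60×10 + 210×65 + 180×40 + 70×40 = 31750.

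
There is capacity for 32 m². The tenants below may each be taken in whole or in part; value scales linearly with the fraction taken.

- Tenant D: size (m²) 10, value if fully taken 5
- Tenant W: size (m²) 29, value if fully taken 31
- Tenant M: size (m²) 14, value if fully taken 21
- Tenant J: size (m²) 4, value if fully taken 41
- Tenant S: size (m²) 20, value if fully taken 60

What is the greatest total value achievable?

113

Rank by value-to-size ratio: Tenant J 41/4≈10.2, Tenant S 60/20≈3, Tenant M 21/14≈1.5, Tenant W 31/29≈1.07, Tenant D 5/10≈0.5.
Tenant J: take in full, 4 m² for value 41 → 28 left.
All 20 m² of Tenant S fit (value 60) → 8 remain.
Fill the last 8 m² with part of Tenant M: 8/14 of it earns 12.
Total value = 113.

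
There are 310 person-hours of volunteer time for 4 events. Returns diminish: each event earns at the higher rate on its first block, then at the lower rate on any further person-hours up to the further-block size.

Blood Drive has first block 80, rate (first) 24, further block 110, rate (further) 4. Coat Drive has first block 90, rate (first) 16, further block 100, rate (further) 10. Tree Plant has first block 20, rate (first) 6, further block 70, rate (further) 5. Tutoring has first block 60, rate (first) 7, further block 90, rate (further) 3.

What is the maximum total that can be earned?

4640

Rank every tier by rate: Blood Drive/first 24 > Coat Drive/first 16 > Coat Drive/second 10 > Tutoring/first 7 > Tree Plant/first 6 > Tree Plant/second 5 > Blood Drive/second 4 > Tutoring/second 3.
Blood Drive first at 24: fill all 80 — 230 left.
Coat Drive first at 16: fill all 90 — 140 left.
Fill Coat Drive second block (100 at 10) — 40 left.
Tutoring first at 7: only 40 left, fill 40.
Total = 24×80 + 16×90 + 10×100 + 7×40 = 4640.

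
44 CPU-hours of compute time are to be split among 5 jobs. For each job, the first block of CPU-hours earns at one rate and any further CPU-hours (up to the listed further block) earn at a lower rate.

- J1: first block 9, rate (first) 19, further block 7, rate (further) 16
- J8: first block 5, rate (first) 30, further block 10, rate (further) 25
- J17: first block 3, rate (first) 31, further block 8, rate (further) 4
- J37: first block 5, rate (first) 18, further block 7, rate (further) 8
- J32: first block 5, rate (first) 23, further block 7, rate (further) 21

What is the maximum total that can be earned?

1016

Rank every tier by rate: J17/tier1 31 > J8/tier1 30 > J8/tier2 25 > J32/tier1 23 > J32/tier2 21 > J1/tier1 19 > J37/tier1 18 > J1/tier2 16 > J37/tier2 8 > J17/tier2 4.
Fill J17 tier1 block (3 at 31) → 41 left.
Fill J8 tier1 block (5 at 30) → 36 left.
Fill J8 tier2 block (10 at 25) → 26 left.
Fill J32 tier1 block (5 at 23) → 21 left.
J32 tier2 at 21: fill all 7 → 14 left.
J1/tier1 (19): +9 → 5 left.
J37/tier1 (18): +5 → 0 left.
Total = 31×3 + 30×5 + 25×10 + 23×5 + 21×7 + 19×9 + 18×5 = 1016.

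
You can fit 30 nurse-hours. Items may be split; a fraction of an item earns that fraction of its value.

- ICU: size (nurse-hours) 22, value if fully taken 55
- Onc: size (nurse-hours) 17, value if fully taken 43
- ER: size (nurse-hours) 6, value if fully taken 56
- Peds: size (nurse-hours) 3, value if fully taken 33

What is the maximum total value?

Sort by value density: Peds 33/3≈11, ER 56/6≈9.33, Onc 43/17≈2.53, ICU 55/22≈2.5.
Peds: take in full, 3 nurse-hours for value 33 ; 27 left.
ER: take in full, 6 nurse-hours for value 56 ; 21 left.
All 17 nurse-hours of Onc fit (value 43) ; 4 remain.
Fill the last 4 nurse-hours with part of ICU: 4/22 of it earns 10.
Total value = 142.

142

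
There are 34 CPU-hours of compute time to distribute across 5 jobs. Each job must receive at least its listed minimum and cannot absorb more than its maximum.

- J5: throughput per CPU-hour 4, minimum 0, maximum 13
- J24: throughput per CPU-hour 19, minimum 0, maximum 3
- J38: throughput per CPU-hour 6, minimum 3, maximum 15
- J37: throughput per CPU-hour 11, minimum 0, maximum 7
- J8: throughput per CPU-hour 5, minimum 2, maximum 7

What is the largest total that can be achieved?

267

Meeting every minimum uses 0+0+3+0+2 = 5 CPU-hours, leaving 29.
Rank by throughput per CPU-hour: J24 19 > J37 11 > J38 6 > J8 5 > J5 4.
J24 takes 3 more to reach its cap of 3 — 26 left.
J37: +7 to 7 (cap) — 19 left.
J38 takes 12 more to reach its cap of 15 — 7 left.
Give J8 5 more to hit its cap of 7 — 2 left.
J5: +2 (room for 13) → 2. Pool exhausted.
Total = 4×2 + 19×3 + 6×15 + 11×7 + 5×7 = 267.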